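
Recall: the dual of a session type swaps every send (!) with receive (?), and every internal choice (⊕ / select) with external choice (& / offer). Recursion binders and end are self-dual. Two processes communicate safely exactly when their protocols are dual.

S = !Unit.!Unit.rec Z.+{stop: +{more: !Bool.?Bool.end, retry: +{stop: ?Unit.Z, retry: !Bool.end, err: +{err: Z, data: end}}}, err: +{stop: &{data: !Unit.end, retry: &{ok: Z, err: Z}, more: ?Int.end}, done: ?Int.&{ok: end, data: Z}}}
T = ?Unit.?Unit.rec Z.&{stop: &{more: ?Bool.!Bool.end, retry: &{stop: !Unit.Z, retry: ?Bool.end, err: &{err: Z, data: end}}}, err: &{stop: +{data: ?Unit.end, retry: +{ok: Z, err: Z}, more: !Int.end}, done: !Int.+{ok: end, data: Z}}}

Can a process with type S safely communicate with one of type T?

!Unit | ?Unit  ✓
  !Unit | ?Unit  ✓
    rec Z | rec Z  ✓ (rec unchanged)
      +{stop,err} | &{stop,err}  ✓ label sets agree
        case stop:
          +{more,retry} | &{more,retry}  ✓ label sets agree
            case more:
              !Bool | ?Bool  ✓
                ?Bool | !Bool  ✓
                  end | end  ✓
            case retry:
              +{stop,retry,err} | &{stop,retry,err}  ✓ label sets agree
                case stop:
                  ?Unit | !Unit  ✓
                    Z | Z  ✓
                case retry:
                  !Bool | ?Bool  ✓
                    end | end  ✓
                case err:
                  +{err,data} | &{err,data}  ✓ label sets agree
                    case err:
                      Z | Z  ✓
                    case data:
                      end | end  ✓
        case err:
          +{stop,done} | &{stop,done}  ✓ label sets agree
            case stop:
              &{data,retry,more} | +{data,retry,more}  ✓ label sets agree
                case data:
                  !Unit | ?Unit  ✓
                    end | end  ✓
                case retry:
                  &{ok,err} | +{ok,err}  ✓ label sets agree
                    case ok:
                      Z | Z  ✓
                    case err:
                      Z | Z  ✓
                case more:
                  ?Int | !Int  ✓
                    end | end  ✓
            case done:
              ?Int | !Int  ✓
                &{ok,data} | +{ok,data}  ✓ label sets agree
                  case ok:
                    end | end  ✓
                  case data:
                    Z | Z  ✓

YES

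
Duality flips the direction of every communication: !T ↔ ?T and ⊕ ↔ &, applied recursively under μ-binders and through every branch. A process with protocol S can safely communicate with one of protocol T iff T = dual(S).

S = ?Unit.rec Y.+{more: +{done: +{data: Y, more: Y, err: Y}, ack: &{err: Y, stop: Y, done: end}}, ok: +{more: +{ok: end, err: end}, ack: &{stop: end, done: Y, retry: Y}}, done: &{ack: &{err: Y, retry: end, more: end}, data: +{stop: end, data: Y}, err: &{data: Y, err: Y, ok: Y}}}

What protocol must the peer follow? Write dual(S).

?Unit = !Unit
  rec Y = rec Y  (rec unchanged)
    +{more,ok,done} = &{more,ok,done}  (internal→external)
      [more]
        +{done,ack} = &{done,ack}  (internal→external)
          [done]
            +{data,more,err} = &{data,more,err}  (internal→external)
              [data]
                Y self-dual
              [more]
                Y self-dual
              [err]
                Y self-dual
          [ack]
            &{err,stop,done} = +{err,stop,done}  (external→internal)
              [err]
                Y self-dual
              [stop]
                Y self-dual
              [done]
                end self-dual
      [ok]
        +{more,ack} = &{more,ack}  (internal→external)
          [more]
            +{ok,err} = &{ok,err}  (internal→external)
              [ok]
                end self-dual
              [err]
                end self-dual
          [ack]
            &{stop,done,retry} = +{stop,done,retry}  (external→internal)
              [stop]
                end self-dual
              [done]
                Y self-dual
              [retry]
                Y self-dual
      [done]
        &{ack,data,err} = +{ack,data,err}  (external→internal)
          [ack]
            &{err,retry,more} = +{err,retry,more}  (external→internal)
              [err]
                Y self-dual
              [retry]
                end self-dual
              [more]
                end self-dual
          [data]
            +{stop,data} = &{stop,data}  (internal→external)
              [stop]
                end self-dual
              [data]
                Y self-dual
          [err]
            &{data,err,ok} = +{data,err,ok}  (external→internal)
              [data]
                Y self-dual
              [err]
                Y self-dual
              [ok]
                Y self-dual

!Unit.rec Y.&{more: &{done: &{data: Y, more: Y, err: Y}, ack: +{err: Y, stop: Y, done: end}}, ok: &{more: &{ok: end, err: end}, ack: +{stop: end, done: Y, retry: Y}}, done: +{ack: +{err: Y, retry: end, more: end}, data: &{stop: end, data: Y}, err: +{data: Y, err: Y, ok: Y}}}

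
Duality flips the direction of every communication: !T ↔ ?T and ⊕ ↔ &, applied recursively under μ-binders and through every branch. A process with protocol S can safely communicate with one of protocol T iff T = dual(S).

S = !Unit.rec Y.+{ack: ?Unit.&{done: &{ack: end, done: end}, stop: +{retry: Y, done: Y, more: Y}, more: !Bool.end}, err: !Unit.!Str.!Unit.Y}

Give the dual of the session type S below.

?Unit.rec Y.&{ack: !Unit.+{done: +{ack: end, done: end}, stop: &{retry: Y, done: Y, more: Y}, more: ?Bool.end}, err: ?Unit.?Str.?Unit.Y}

!Unit → ?Unit
  rec Y → rec Y  (binder kept)
    +{ack,err} → &{ack,err}  (internal→external)
      case ack:
        ?Unit → !Unit
          &{done,stop,more} → +{done,stop,more}  (offer→select)
            case done:
              &{ack,done} → +{ack,done}  (offer→select)
                case ack:
                  end self-dual
                case done:
                  end self-dual
            case stop:
              +{retry,done,more} → &{retry,done,more}  (internal→external)
                case retry:
                  Y self-dual
                case done:
                  Y self-dual
                case more:
                  Y self-dual
            case more:
              !Bool → ?Bool
                end self-dual
      case err:
        !Unit → ?Unit
          !Str → ?Str
            !Unit → ?Unit
              Y self-dual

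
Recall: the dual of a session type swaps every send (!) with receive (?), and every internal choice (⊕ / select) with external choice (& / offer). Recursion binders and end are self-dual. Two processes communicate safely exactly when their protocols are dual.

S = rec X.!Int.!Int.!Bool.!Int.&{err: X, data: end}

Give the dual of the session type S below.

rec X ↦ rec X  (binder kept)
  !Int ↦ ?Int
    !Int ↦ ?Int
      !Bool ↦ ?Bool
        !Int ↦ ?Int
          &{err,data} ↦ +{err,data}  (external→internal)
            • err:
              dual(X) = X
            • data:
              dual(end) = end

rec X.?Int.?Int.?Bool.?Int.+{err: X, data: end}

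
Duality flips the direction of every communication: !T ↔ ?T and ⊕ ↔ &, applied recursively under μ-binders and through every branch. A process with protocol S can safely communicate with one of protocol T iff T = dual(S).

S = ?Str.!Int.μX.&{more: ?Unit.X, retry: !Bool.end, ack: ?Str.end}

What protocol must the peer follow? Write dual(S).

!Str.?Int.μX.⊕{more: !Unit.X, retry: ?Bool.end, ack: !Str.end}

?Str ↦ !Str
  !Int ↦ ?Int
    μX ↦ μX  (rec unchanged)
      &{more,retry,ack} ↦ ⊕{more,retry,ack}  (external→internal)
        [more]
          ?Unit ↦ !Unit
            X ↦ X
        [retry]
          !Bool ↦ ?Bool
            end ↦ end
        [ack]
          ?Str ↦ !Str
            end ↦ end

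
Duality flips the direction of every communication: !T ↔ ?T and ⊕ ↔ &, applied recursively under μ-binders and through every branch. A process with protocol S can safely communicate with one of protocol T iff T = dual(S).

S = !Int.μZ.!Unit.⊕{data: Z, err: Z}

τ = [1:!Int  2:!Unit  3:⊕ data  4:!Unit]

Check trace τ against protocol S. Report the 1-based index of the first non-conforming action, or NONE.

[1] !Int  ok  residual = μZ.…
[2] !Unit  ok  residual = ⊕{data: μZ.…, err: μZ.…}
[3] ⊕ data  ok  residual = μZ.…
[4] !Unit  ok  residual = ⊕{data: μZ.…, err: μZ.…}
trace exhausted — no violation

NONE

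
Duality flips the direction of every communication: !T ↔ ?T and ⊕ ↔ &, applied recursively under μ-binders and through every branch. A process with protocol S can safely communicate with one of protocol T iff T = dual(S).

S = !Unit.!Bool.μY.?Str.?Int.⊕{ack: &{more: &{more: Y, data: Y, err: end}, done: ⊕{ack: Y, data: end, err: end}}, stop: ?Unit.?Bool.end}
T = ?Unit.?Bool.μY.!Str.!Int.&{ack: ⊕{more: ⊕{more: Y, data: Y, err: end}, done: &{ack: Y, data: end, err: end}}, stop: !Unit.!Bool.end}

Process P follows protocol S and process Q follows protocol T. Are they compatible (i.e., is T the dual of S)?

!Unit ‖ ?Unit  ok
  !Bool ‖ ?Bool  ok
    μY ‖ μY  ok (rec unchanged)
      ?Str ‖ !Str  ok
        ?Int ‖ !Int  ok
          ⊕{ack,stop} ‖ &{ack,stop}  ok same labels
            case ack:
              &{more,done} ‖ ⊕{more,done}  ok same labels
                case more:
                  &{more,data,err} ‖ ⊕{more,data,err}  ok same labels
                    case more:
                      Y ‖ Y  ok
                    case data:
                      Y ‖ Y  ok
                    case err:
                      end ‖ end  ok
                case done:
                  ⊕{ack,data,err} ‖ &{ack,data,err}  ok same labels
                    case ack:
                      Y ‖ Y  ok
                    case data:
                      end ‖ end  ok
                    case err:
                      end ‖ end  ok
            case stop:
              ?Unit ‖ !Unit  ok
                ?Bool ‖ !Bool  ok
                  end ‖ end  ok

YES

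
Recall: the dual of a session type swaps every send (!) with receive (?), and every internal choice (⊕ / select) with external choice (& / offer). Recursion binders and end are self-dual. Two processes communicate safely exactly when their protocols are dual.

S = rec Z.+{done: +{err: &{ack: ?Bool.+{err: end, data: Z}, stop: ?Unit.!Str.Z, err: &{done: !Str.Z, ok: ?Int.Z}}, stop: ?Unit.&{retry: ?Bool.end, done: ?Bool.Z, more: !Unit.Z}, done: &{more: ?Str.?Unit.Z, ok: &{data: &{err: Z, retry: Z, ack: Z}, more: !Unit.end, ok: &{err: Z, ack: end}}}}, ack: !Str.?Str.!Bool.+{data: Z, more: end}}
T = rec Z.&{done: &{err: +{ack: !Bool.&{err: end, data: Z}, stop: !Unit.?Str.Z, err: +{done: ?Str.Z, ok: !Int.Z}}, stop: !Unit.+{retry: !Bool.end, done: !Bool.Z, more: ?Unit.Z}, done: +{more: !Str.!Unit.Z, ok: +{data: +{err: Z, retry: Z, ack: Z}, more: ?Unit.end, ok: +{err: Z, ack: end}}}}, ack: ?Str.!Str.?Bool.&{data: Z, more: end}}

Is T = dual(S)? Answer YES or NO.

rec Z vs rec Z  match (μ self-dual)
  +{done,ack} vs &{done,ack}  match same labels
    [done]
      +{err,stop,done} vs &{err,stop,done}  match same labels
        [err]
          &{ack,stop,err} vs +{ack,stop,err}  match same labels
            [ack]
              ?Bool vs !Bool  match
                +{err,data} vs &{err,data}  match same labels
                  [err]
                    end vs end  match
                  [data]
                    Z vs Z  match
            [stop]
              ?Unit vs !Unit  match
                !Str vs ?Str  match
                  Z vs Z  match
            [err]
              &{done,ok} vs +{done,ok}  match same labels
                [done]
                  !Str vs ?Str  match
                    Z vs Z  match
                [ok]
                  ?Int vs !Int  match
                    Z vs Z  match
        [stop]
          ?Unit vs !Unit  match
            &{retry,done,more} vs +{retry,done,more}  match same labels
              [retry]
                ?Bool vs !Bool  match
                  end vs end  match
              [done]
                ?Bool vs !Bool  match
                  Z vs Z  match
              [more]
                !Unit vs ?Unit  match
                  Z vs Z  match
        [done]
          &{more,ok} vs +{more,ok}  match same labels
            [more]
              ?Str vs !Str  match
                ?Unit vs !Unit  match
                  Z vs Z  match
            [ok]
              &{data,more,ok} vs +{data,more,ok}  match same labels
                [data]
                  &{err,retry,ack} vs +{err,retry,ack}  match same labels
                    [err]
                      Z vs Z  match
                    [retry]
                      Z vs Z  match
                    [ack]
                      Z vs Z  match
                [more]
                  !Unit vs ?Unit  match
                    end vs end  match
                [ok]
                  &{err,ack} vs +{err,ack}  match same labels
                    [err]
                      Z vs Z  match
                    [ack]
                      end vs end  match
    [ack]
      !Str vs ?Str  match
        ?Str vs !Str  match
          !Bool vs ?Bool  match
            +{data,more} vs &{data,more}  match same labels
              [data]
                Z vs Z  match
              [more]
                end vs end  match

YES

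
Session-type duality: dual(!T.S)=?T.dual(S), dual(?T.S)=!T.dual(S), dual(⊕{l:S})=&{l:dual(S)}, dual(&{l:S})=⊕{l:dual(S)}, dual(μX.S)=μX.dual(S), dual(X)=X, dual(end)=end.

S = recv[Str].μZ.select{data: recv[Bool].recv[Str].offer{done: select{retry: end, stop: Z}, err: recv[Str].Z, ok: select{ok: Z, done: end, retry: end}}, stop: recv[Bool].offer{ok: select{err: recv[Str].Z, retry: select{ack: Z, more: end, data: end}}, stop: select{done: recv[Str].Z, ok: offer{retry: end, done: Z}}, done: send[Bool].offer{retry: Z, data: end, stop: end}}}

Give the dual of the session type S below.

send[Str].μZ.offer{data: send[Bool].send[Str].select{done: offer{retry: end, stop: Z}, err: send[Str].Z, ok: offer{ok: Z, done: end, retry: end}}, stop: send[Bool].select{ok: offer{err: send[Str].Z, retry: offer{ack: Z, more: end, data: end}}, stop: offer{done: send[Str].Z, ok: select{retry: end, done: Z}}, done: recv[Bool].select{retry: Z, data: end, stop: end}}}

recv[Str] ↦ send[Str]
  μZ ↦ μZ  (rec unchanged)
    select{data,stop} ↦ offer{data,stop}  (⊕→&)
      • data:
        recv[Bool] ↦ send[Bool]
          recv[Str] ↦ send[Str]
            offer{done,err,ok} ↦ select{done,err,ok}  (&→⊕)
              • done:
                select{retry,stop} ↦ offer{retry,stop}  (⊕→&)
                  • retry:
                    end self-dual
                  • stop:
                    Z self-dual
              • err:
                recv[Str] ↦ send[Str]
                  Z self-dual
              • ok:
                select{ok,done,retry} ↦ offer{ok,done,retry}  (⊕→&)
                  • ok:
                    Z self-dual
                  • done:
                    end self-dual
                  • retry:
                    end self-dual
      • stop:
        recv[Bool] ↦ send[Bool]
          offer{ok,stop,done} ↦ select{ok,stop,done}  (&→⊕)
            • ok:
              select{err,retry} ↦ offer{err,retry}  (⊕→&)
                • err:
                  recv[Str] ↦ send[Str]
                    Z self-dual
                • retry:
                  select{ack,more,data} ↦ offer{ack,more,data}  (⊕→&)
                    • ack:
                      Z self-dual
                    • more:
                      end self-dual
                    • data:
                      end self-dual
            • stop:
              select{done,ok} ↦ offer{done,ok}  (⊕→&)
                • done:
                  recv[Str] ↦ send[Str]
                    Z self-dual
                • ok:
                  offer{retry,done} ↦ select{retry,done}  (&→⊕)
                    • retry:
                      end self-dual
                    • done:
                      Z self-dual
            • done:
              send[Bool] ↦ recv[Bool]
                offer{retry,data,stop} ↦ select{retry,data,stop}  (&→⊕)
                  • retry:
                    Z self-dual
                  • data:
                    end self-dual
                  • stop:
                    end self-dual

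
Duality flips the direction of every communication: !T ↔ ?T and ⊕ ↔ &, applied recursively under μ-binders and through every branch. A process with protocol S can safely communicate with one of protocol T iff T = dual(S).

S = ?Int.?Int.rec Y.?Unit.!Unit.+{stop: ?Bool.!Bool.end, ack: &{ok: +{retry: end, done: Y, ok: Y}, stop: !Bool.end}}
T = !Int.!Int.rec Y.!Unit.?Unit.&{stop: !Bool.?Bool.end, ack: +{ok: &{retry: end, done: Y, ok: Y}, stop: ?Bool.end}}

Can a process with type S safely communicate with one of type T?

?Int ‖ !Int  ok
  ?Int ‖ !Int  ok
    rec Y ‖ rec Y  ok (μ self-dual)
      ?Unit ‖ !Unit  ok
        !Unit ‖ ?Unit  ok
          +{stop,ack} ‖ &{stop,ack}  ok labels match
            • stop:
              ?Bool ‖ !Bool  ok
                !Bool ‖ ?Bool  ok
                  end ‖ end  ok
            • ack:
              &{ok,stop} ‖ +{ok,stop}  ok labels match
                • ok:
                  +{retry,done,ok} ‖ &{retry,done,ok}  ok labels match
                    • retry:
                      end ‖ end  ok
                    • done:
                      Y ‖ Y  ok
                    • ok:
                      Y ‖ Y  ok
                • stop:
                  !Bool ‖ ?Bool  ok
                    end ‖ end  ok

YES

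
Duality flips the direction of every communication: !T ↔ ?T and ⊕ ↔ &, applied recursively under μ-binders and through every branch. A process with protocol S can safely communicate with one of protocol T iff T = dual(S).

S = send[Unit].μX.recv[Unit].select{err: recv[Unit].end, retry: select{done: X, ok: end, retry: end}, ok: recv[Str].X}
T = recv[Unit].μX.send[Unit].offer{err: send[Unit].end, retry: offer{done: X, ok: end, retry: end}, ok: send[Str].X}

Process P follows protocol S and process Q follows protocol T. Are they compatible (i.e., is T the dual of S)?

YES

send[Unit] | recv[Unit]  ok
  μX | μX  ok (binder kept)
    recv[Unit] | send[Unit]  ok
      select{err,retry,ok} | offer{err,retry,ok}  ok labels match
        • err:
          recv[Unit] | send[Unit]  ok
            end | end  ok
        • retry:
          select{done,ok,retry} | offer{done,ok,retry}  ok labels match
            • done:
              X | X  ok
            • ok:
              end | end  ok
            • retry:
              end | end  ok
        • ok:
          recv[Str] | send[Str]  ok
            X | X  ok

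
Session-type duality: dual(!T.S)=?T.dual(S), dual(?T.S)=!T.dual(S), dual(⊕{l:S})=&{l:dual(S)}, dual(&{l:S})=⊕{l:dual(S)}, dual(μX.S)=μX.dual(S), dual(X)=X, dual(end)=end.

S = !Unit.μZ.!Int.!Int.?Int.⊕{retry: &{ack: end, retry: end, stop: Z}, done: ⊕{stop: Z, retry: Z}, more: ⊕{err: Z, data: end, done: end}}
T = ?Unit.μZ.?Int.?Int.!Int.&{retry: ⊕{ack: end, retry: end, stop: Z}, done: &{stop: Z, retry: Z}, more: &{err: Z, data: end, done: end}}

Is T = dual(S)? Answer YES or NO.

YES

!Unit | ?Unit  ✓
  μZ | μZ  ✓ (μ self-dual)
    !Int | ?Int  ✓
      !Int | ?Int  ✓
        ?Int | !Int  ✓
          ⊕{retry,done,more} | &{retry,done,more}  ✓ labels match
            case retry:
              &{ack,retry,stop} | ⊕{ack,retry,stop}  ✓ labels match
                case ack:
                  end | end  ✓
                case retry:
                  end | end  ✓
                case stop:
                  Z | Z  ✓
            case done:
              ⊕{stop,retry} | &{stop,retry}  ✓ labels match
                case stop:
                  Z | Z  ✓
                case retry:
                  Z | Z  ✓
            case more:
              ⊕{err,data,done} | &{err,data,done}  ✓ labels match
                case err:
                  Z | Z  ✓
                case data:
                  end | end  ✓
                case done:
                  end | end  ✓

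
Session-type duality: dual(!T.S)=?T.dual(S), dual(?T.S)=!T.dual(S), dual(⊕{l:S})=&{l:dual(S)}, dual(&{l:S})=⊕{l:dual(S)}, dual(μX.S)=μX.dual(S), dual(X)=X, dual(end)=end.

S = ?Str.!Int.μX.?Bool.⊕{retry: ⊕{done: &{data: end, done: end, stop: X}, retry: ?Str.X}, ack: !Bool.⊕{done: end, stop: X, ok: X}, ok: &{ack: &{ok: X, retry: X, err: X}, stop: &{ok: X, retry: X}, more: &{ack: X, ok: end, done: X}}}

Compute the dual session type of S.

?Str = !Str
  !Int = ?Int
    μX = μX  (binder kept)
      ?Bool = !Bool
        ⊕{retry,ack,ok} = &{retry,ack,ok}  (⊕→&)
          [retry]
            ⊕{done,retry} = &{done,retry}  (⊕→&)
              [done]
                &{data,done,stop} = ⊕{data,done,stop}  (offer→select)
                  [data]
                    dual(end) = end
                  [done]
                    dual(end) = end
                  [stop]
                    dual(X) = X
              [retry]
                ?Str = !Str
                  dual(X) = X
          [ack]
            !Bool = ?Bool
              ⊕{done,stop,ok} = &{done,stop,ok}  (⊕→&)
                [done]
                  dual(end) = end
                [stop]
                  dual(X) = X
                [ok]
                  dual(X) = X
          [ok]
            &{ack,stop,more} = ⊕{ack,stop,more}  (offer→select)
              [ack]
                &{ok,retry,err} = ⊕{ok,retry,err}  (offer→select)
                  [ok]
                    dual(X) = X
                  [retry]
                    dual(X) = X
                  [err]
                    dual(X) = X
              [stop]
                &{ok,retry} = ⊕{ok,retry}  (offer→select)
                  [ok]
                    dual(X) = X
                  [retry]
                    dual(X) = X
              [more]
                &{ack,ok,done} = ⊕{ack,ok,done}  (offer→select)
                  [ack]
                    dual(X) = X
                  [ok]
                    dual(end) = end
                  [done]
                    dual(X) = X

!Str.?Int.μX.!Bool.&{retry: &{done: ⊕{data: end, done: end, stop: X}, retry: !Str.X}, ack: ?Bool.&{done: end, stop: X, ok: X}, ok: ⊕{ack: ⊕{ok: X, retry: X, err: X}, stop: ⊕{ok: X, retry: X}, more: ⊕{ack: X, ok: end, done: X}}}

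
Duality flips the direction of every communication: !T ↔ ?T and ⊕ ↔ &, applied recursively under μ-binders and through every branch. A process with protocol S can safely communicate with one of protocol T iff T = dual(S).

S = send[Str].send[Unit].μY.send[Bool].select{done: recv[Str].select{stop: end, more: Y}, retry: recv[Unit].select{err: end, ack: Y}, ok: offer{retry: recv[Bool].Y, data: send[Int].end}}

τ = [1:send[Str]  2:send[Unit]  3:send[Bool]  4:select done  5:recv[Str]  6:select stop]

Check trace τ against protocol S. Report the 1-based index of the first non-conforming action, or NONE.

@1 send[Str]  match  residual = send[Unit].μY.…
@2 send[Unit]  match  residual = μY.…
@3 send[Bool]  match  residual = select{done: recv[Str].select{stop: end, more: μY.…}, retry: recv[Unit].select{err: end, ack: μY.…}, ok: offer{retry: recv[Bool].μY.…, data: send[Int].end}}
@4 select done  match  residual = recv[Str].select{stop: end, more: μY.…}
@5 recv[Str]  match  residual = select{stop: end, more: μY.…}
@6 select stop  match  residual = end
trace exhausted — no violation

NONE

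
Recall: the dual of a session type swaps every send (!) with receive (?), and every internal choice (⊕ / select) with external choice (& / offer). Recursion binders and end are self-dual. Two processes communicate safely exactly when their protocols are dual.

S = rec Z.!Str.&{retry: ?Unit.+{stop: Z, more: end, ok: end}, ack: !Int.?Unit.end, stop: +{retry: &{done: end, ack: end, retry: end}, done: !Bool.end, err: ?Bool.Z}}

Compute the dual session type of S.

rec Z → rec Z  (rec unchanged)
  !Str → ?Str
    &{retry,ack,stop} → +{retry,ack,stop}  (offer→select)
      case retry:
        ?Unit → !Unit
          +{stop,more,ok} → &{stop,more,ok}  (⊕→&)
            case stop:
              Z self-dual
            case more:
              end self-dual
            case ok:
              end self-dual
      case ack:
        !Int → ?Int
          ?Unit → !Unit
            end self-dual
      case stop:
        +{retry,done,err} → &{retry,done,err}  (⊕→&)
          case retry:
            &{done,ack,retry} → +{done,ack,retry}  (offer→select)
              case done:
                end self-dual
              case ack:
                end self-dual
              case retry:
                end self-dual
          case done:
            !Bool → ?Bool
              end self-dual
          case err:
            ?Bool → !Bool
              Z self-dual

rec Z.?Str.+{retry: !Unit.&{stop: Z, more: end, ok: end}, ack: ?Int.!Unit.end, stop: &{retry: +{done: end, ack: end, retry: end}, done: ?Bool.end, err: !Bool.Z}}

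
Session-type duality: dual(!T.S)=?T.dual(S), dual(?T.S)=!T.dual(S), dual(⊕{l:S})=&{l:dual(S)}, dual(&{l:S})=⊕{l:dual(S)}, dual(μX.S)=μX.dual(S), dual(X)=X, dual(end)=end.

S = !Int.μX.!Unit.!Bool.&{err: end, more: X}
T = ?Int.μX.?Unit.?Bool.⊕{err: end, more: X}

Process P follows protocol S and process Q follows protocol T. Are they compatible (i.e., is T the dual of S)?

YES

!Int ‖ ?Int  match
  μX ‖ μX  match (binder kept)
    !Unit ‖ ?Unit  match
      !Bool ‖ ?Bool  match
        &{err,more} ‖ ⊕{err,more}  match labels match
          • err:
            end ‖ end  match
          • more:
            X ‖ X  match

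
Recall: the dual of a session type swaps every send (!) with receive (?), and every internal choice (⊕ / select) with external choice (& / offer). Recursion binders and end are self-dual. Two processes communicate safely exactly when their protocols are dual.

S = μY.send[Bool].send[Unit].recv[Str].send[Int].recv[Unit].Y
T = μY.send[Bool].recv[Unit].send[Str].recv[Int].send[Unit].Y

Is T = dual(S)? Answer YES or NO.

μY vs μY  ok (binder kept)
  send[Bool] vs send[Bool]  ✗ same direction on both sides — not dual

NO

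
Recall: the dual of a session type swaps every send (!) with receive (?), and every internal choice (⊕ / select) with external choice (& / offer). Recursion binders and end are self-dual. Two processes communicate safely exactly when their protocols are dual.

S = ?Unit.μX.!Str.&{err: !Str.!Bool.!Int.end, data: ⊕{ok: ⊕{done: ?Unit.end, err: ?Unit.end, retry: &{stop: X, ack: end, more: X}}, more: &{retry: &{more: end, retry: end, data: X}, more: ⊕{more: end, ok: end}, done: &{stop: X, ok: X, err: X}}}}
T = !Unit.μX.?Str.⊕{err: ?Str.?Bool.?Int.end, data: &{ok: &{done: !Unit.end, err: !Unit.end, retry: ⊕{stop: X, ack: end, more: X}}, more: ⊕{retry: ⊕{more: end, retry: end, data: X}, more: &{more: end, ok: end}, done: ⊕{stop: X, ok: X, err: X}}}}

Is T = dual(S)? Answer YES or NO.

?Unit | !Unit  match
  μX | μX  match (rec unchanged)
    !Str | ?Str  match
      &{err,data} | ⊕{err,data}  match label sets agree
        • err:
          !Str | ?Str  match
            !Bool | ?Bool  match
              !Int | ?Int  match
                end | end  match
        • data:
          ⊕{ok,more} | &{ok,more}  match label sets agree
            • ok:
              ⊕{done,err,retry} | &{done,err,retry}  match label sets agree
                • done:
                  ?Unit | !Unit  match
                    end | end  match
                • err:
                  ?Unit | !Unit  match
                    end | end  match
                • retry:
                  &{stop,ack,more} | ⊕{stop,ack,more}  match label sets agree
                    • stop:
                      X | X  match
                    • ack:
                      end | end  match
                    • more:
                      X | X  match
            • more:
              &{retry,more,done} | ⊕{retry,more,done}  match label sets agree
                • retry:
                  &{more,retry,data} | ⊕{more,retry,data}  match label sets agree
                    • more:
                      end | end  match
                    • retry:
                      end | end  match
                    • data:
                      X | X  match
                • more:
                  ⊕{more,ok} | &{more,ok}  match label sets agree
                    • more:
                      end | end  match
                    • ok:
                      end | end  match
                • done:
                  &{stop,ok,err} | ⊕{stop,ok,err}  match label sets agree
                    • stop:
                      X | X  match
                    • ok:
                      X | X  match
                    • err:
                      X | X  match

YES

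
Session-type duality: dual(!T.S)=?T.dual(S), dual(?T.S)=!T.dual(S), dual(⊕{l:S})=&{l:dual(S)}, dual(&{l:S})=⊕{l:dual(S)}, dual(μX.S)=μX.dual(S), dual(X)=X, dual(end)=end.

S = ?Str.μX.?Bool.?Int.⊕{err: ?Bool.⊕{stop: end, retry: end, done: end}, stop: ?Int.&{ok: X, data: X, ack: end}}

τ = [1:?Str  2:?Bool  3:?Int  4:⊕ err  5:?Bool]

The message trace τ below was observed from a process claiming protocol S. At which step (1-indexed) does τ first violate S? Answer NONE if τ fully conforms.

NONE

@1 ?Str  match  residual = μX.…
@2 ?Bool  match  residual = ?Int.⊕{err: ?Bool.⊕{stop: end, retry: end, done: end}, stop: ?Int.&{ok: μX.…, data: μX.…, ack: end}}
@3 ?Int  match  residual = ⊕{err: ?Bool.⊕{stop: end, retry: end, done: end}, stop: ?Int.&{ok: μX.…, data: μX.…, ack: end}}
@4 ⊕ err  match  residual = ?Bool.⊕{stop: end, retry: end, done: end}
@5 ?Bool  match  residual = ⊕{stop: end, retry: end, done: end}
all 5 steps conform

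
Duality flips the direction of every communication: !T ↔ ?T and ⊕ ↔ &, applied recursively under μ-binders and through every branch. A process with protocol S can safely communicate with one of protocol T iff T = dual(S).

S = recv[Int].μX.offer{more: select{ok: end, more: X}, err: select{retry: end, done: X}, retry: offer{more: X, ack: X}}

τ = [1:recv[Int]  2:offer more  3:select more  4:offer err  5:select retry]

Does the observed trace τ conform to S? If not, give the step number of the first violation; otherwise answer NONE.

step 1: recv[Int]  match  now at μX.…
step 2: offer more  match  now at select{ok: end, more: μX.…}
step 3: select more  match  now at μX.…
step 4: offer err  match  now at select{retry: end, done: μX.…}
step 5: select retry  match  now at end
all 5 steps conform

NONE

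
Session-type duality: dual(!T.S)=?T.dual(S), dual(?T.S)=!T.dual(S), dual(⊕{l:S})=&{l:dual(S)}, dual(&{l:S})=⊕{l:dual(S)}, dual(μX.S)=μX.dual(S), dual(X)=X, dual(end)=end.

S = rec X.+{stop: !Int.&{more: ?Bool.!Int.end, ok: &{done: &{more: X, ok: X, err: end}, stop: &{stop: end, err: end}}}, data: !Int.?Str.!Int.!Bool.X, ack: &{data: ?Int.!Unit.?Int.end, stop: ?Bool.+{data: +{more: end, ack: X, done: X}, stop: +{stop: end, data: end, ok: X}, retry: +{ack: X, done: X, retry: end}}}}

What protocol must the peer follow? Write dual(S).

rec X.&{stop: ?Int.+{more: !Bool.?Int.end, ok: +{done: +{more: X, ok: X, err: end}, stop: +{stop: end, err: end}}}, data: ?Int.!Str.?Int.?Bool.X, ack: +{data: !Int.?Unit.!Int.end, stop: !Bool.&{data: &{more: end, ack: X, done: X}, stop: &{stop: end, data: end, ok: X}, retry: &{ack: X, done: X, retry: end}}}}

rec X ↦ rec X  (μ self-dual)
  +{stop,data,ack} ↦ &{stop,data,ack}  (select→offer)
    • stop:
      !Int ↦ ?Int
        &{more,ok} ↦ +{more,ok}  (external→internal)
          • more:
            ?Bool ↦ !Bool
              !Int ↦ ?Int
                end self-dual
          • ok:
            &{done,stop} ↦ +{done,stop}  (external→internal)
              • done:
                &{more,ok,err} ↦ +{more,ok,err}  (external→internal)
                  • more:
                    X self-dual
                  • ok:
                    X self-dual
                  • err:
                    end self-dual
              • stop:
                &{stop,err} ↦ +{stop,err}  (external→internal)
                  • stop:
                    end self-dual
                  • err:
                    end self-dual
    • data:
      !Int ↦ ?Int
        ?Str ↦ !Str
          !Int ↦ ?Int
            !Bool ↦ ?Bool
              X self-dual
    • ack:
      &{data,stop} ↦ +{data,stop}  (external→internal)
        • data:
          ?Int ↦ !Int
            !Unit ↦ ?Unit
              ?Int ↦ !Int
                end self-dual
        • stop:
          ?Bool ↦ !Bool
            +{data,stop,retry} ↦ &{data,stop,retry}  (select→offer)
              • data:
                +{more,ack,done} ↦ &{more,ack,done}  (select→offer)
                  • more:
                    end self-dual
                  • ack:
                    X self-dual
                  • done:
                    X self-dual
              • stop:
                +{stop,data,ok} ↦ &{stop,data,ok}  (select→offer)
                  • stop:
                    end self-dual
                  • data:
                    end self-dual
                  • ok:
                    X self-dual
              • retry:
                +{ack,done,retry} ↦ &{ack,done,retry}  (select→offer)
                  • ack:
                    X self-dual
                  • done:
                    X self-dual
                  • retry:
                    end self-dual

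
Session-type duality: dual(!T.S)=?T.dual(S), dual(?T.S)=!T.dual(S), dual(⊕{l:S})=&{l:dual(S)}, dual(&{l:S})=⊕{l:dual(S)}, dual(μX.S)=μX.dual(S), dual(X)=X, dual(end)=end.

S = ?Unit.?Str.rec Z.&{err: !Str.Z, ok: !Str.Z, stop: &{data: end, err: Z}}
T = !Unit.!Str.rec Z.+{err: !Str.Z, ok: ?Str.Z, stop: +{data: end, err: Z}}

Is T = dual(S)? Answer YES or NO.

NO

?Unit | !Unit  ✓
  ?Str | !Str  ✓
    rec Z | rec Z  ✓ (μ self-dual)
      &{err,ok,stop} | +{err,ok,stop}  ✓ labels match
        • err:
          !Str | !Str  ✗ same direction on both sides — not dual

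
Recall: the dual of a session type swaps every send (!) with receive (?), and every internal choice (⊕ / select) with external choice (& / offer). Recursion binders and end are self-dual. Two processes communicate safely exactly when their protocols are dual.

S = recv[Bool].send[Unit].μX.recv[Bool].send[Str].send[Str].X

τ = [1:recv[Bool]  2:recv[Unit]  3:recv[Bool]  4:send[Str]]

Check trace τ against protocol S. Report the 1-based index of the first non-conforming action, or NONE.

2

step 1: recv[Bool]  ✓  now at send[Unit].μX.…
step 2: got recv[Unit], protocol expects send[Unit]  ✗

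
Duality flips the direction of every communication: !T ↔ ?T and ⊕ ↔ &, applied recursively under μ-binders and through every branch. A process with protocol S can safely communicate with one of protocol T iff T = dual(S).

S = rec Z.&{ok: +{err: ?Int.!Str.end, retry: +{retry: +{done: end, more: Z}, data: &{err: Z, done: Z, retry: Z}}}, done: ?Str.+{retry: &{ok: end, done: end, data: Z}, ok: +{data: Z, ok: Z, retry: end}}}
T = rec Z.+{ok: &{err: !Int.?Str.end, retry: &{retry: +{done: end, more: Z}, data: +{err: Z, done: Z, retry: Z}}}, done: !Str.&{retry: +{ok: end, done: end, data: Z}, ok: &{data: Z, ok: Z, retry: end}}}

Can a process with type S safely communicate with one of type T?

NO

rec Z vs rec Z  ✓ (rec unchanged)
  &{ok,done} vs +{ok,done}  ✓ same labels
    [ok]
      +{err,retry} vs &{err,retry}  ✓ same labels
        [err]
          ?Int vs !Int  ✓
            !Str vs ?Str  ✓
              end vs end  ✓
        [retry]
          +{retry,data} vs &{retry,data}  ✓ same labels
            [retry]
              +{done,more} vs +{done,more}  ✗ choice polarity not flipped — not dual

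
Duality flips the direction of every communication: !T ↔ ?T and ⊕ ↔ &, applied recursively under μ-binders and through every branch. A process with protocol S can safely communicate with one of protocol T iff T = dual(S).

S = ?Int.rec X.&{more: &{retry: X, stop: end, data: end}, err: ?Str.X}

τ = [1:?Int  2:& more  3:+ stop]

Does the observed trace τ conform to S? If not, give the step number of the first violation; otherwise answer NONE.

3

step 1: ?Int  ✓  state: rec X.…
step 2: & more  ✓  state: &{retry: rec X.…, stop: end, data: end}
step 3: got + stop, protocol expects & retry or & stop or & data  ✗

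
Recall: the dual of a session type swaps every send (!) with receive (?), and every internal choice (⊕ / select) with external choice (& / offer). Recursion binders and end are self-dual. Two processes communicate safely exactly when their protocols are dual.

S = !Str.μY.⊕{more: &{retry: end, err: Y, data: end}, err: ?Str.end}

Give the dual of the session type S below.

?Str.μY.&{more: ⊕{retry: end, err: Y, data: end}, err: !Str.end}

!Str = ?Str
  μY = μY  (μ self-dual)
    ⊕{more,err} = &{more,err}  (internal→external)
      [more]
        &{retry,err,data} = ⊕{retry,err,data}  (external→internal)
          [retry]
            end ↦ end
          [err]
            Y ↦ Y
          [data]
            end ↦ end
      [err]
        ?Str = !Str
          end ↦ end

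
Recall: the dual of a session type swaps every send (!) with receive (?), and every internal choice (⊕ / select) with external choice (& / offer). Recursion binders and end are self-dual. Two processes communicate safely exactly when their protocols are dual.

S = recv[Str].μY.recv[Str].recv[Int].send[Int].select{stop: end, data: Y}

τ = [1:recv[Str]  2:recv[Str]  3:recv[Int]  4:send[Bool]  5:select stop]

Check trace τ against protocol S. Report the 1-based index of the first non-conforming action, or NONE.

4

step 1: recv[Str]  ok  cont: μY.…
step 2: recv[Str]  ok  cont: recv[Int].send[Int].select{stop: end, data: μY.…}
step 3: recv[Int]  ok  cont: send[Int].select{stop: end, data: μY.…}
step 4: got send[Bool], protocol expects send[Int]  ✗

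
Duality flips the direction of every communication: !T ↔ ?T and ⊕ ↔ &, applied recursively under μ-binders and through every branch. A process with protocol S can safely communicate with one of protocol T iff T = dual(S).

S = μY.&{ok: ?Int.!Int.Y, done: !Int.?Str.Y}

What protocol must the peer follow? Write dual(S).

μY → μY  (rec unchanged)
  &{ok,done} → ⊕{ok,done}  (&→⊕)
    • ok:
      ?Int → !Int
        !Int → ?Int
          Y ↦ Y
    • done:
      !Int → ?Int
        ?Str → !Str
          Y ↦ Y

μY.⊕{ok: !Int.?Int.Y, done: ?Int.!Str.Y}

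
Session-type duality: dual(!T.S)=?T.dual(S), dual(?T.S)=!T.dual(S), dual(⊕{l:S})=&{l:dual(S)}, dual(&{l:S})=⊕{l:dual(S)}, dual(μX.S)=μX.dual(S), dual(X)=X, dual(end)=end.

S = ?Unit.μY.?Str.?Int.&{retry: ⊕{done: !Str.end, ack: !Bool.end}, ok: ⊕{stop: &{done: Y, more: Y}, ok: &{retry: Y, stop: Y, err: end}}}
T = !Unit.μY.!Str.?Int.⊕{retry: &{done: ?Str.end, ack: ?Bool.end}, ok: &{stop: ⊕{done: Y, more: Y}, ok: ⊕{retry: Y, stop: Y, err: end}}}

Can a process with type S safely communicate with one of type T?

?Unit ‖ !Unit  ✓
  μY ‖ μY  ✓ (rec unchanged)
    ?Str ‖ !Str  ✓
      ?Int ‖ ?Int  ✗ same direction on both sides — not dual

NO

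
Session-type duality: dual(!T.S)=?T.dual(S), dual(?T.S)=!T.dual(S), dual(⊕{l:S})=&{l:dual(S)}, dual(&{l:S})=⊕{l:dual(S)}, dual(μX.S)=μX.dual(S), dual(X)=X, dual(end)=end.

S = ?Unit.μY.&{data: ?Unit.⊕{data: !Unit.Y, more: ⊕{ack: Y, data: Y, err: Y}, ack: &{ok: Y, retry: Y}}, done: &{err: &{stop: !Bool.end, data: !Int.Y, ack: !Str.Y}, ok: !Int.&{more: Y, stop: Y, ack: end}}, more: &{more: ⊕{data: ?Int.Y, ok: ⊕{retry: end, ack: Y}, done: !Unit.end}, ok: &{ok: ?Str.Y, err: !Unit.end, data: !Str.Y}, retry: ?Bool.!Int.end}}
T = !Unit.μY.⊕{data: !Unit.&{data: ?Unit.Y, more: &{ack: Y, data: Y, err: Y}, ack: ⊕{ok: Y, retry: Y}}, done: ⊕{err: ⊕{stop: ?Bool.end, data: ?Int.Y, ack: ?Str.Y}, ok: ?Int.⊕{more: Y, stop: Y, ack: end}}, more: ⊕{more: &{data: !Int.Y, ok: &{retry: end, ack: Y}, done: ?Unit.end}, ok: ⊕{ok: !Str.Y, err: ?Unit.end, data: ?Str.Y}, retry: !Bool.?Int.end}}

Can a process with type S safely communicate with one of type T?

?Unit ‖ !Unit  match
  μY ‖ μY  match (rec unchanged)
    &{data,done,more} ‖ ⊕{data,done,more}  match labels match
      [data]
        ?Unit ‖ !Unit  match
          ⊕{data,more,ack} ‖ &{data,more,ack}  match labels match
            [data]
              !Unit ‖ ?Unit  match
                Y ‖ Y  match
            [more]
              ⊕{ack,data,err} ‖ &{ack,data,err}  match labels match
                [ack]
                  Y ‖ Y  match
                [data]
                  Y ‖ Y  match
                [err]
                  Y ‖ Y  match
            [ack]
              &{ok,retry} ‖ ⊕{ok,retry}  match labels match
                [ok]
                  Y ‖ Y  match
                [retry]
                  Y ‖ Y  match
      [done]
        &{err,ok} ‖ ⊕{err,ok}  match labels match
          [err]
            &{stop,data,ack} ‖ ⊕{stop,data,ack}  match labels match
              [stop]
                !Bool ‖ ?Bool  match
                  end ‖ end  match
              [data]
                !Int ‖ ?Int  match
                  Y ‖ Y  match
              [ack]
                !Str ‖ ?Str  match
                  Y ‖ Y  match
          [ok]
            !Int ‖ ?Int  match
              &{more,stop,ack} ‖ ⊕{more,stop,ack}  match labels match
                [more]
                  Y ‖ Y  match
                [stop]
                  Y ‖ Y  match
                [ack]
                  end ‖ end  match
      [more]
        &{more,ok,retry} ‖ ⊕{more,ok,retry}  match labels match
          [more]
            ⊕{data,ok,done} ‖ &{data,ok,done}  match labels match
              [data]
                ?Int ‖ !Int  match
                  Y ‖ Y  match
              [ok]
                ⊕{retry,ack} ‖ &{retry,ack}  match labels match
                  [retry]
                    end ‖ end  match
                  [ack]
                    Y ‖ Y  match
              [done]
                !Unit ‖ ?Unit  match
                  end ‖ end  match
          [ok]
            &{ok,err,data} ‖ ⊕{ok,err,data}  match labels match
              [ok]
                ?Str ‖ !Str  match
                  Y ‖ Y  match
              [err]
                !Unit ‖ ?Unit  match
                  end ‖ end  match
              [data]
                !Str ‖ ?Str  match
                  Y ‖ Y  match
          [retry]
            ?Bool ‖ !Bool  match
              !Int ‖ ?Int  match
                end ‖ end  match

YES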